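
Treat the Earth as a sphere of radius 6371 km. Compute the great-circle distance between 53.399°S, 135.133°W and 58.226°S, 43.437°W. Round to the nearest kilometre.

Δλ = -43.437 − -135.133 = 91.696°.
Δφ = -58.226 − -53.399 = -4.827°.
a = sin²(Δφ/2) + cos φ₁ · cos φ₂ · sin²(Δλ/2) = 0.163400.
c = 2·atan2(√a, √(1−a)) = 0.83227 rad → d = 6371·c ≈ 5302.39 km.

5302 km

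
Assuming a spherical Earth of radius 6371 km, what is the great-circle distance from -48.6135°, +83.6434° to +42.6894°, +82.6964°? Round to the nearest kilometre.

10153 km

Δλ = 82.6964 − 83.6434 = -0.9470°.
Δφ = 42.6894 − -48.6135 = 91.3029°.
a = sin²(Δφ/2) + cos φ₁ · cos φ₂ · sin²(Δλ/2) = 0.511402.
c = 2·atan2(√a, √(1−a)) = 1.59360 rad → d = 6371·c ≈ 10152.84 km.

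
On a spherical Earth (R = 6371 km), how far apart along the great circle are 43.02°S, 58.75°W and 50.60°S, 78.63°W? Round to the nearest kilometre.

Δλ = -78.63 − -58.75 = -19.88°.
Δφ = -50.60 − -43.02 = -7.58°.
a = sin²(Δφ/2) + cos φ₁ · cos φ₂ · sin²(Δλ/2) = 0.018197.
c = 2·atan2(√a, √(1−a)) = 0.27061 rad → d = 6371·c ≈ 1724.09 km.

1724 km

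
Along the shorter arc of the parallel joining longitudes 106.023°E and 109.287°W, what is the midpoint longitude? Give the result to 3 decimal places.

178.368°E

Signed shortest Δλ from +106.023° to -109.287° is +144.690°.
Midpoint longitude = +106.023° + (+144.690°)/2 = +106.023° + 72.345° = +178.368°.
(The naïve average (+106.023 + -109.287)/2 = -1.632° is on the wrong side of the globe.)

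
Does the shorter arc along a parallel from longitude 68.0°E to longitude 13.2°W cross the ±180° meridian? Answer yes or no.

No

Signed shortest Δλ = ((-13.2 − 68.0 + 180) mod 360) − 180 = -81.2°.
Going west by 81.2° from +68.0° reaches -13.2° without touching 180°.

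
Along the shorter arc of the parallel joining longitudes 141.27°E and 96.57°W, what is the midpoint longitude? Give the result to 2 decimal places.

Signed shortest Δλ from +141.27° to -96.57° is +122.16°.
Midpoint longitude = +141.27° + (+122.16°)/2 = +141.27° + 61.08° = +202.35°.
Normalise into (−180°, 180°]: -157.65°.
(The naïve average (+141.27 + -96.57)/2 = 22.35° is on the wrong side of the globe.)

157.65°W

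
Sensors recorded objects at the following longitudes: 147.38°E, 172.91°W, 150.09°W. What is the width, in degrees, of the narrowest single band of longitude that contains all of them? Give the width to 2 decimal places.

62.53°

Sort the longitudes: -172.91°, -150.09°, +147.38°.
Eastward gaps between consecutive values (wrapping around): 22.82°, 297.47°, 39.71°.
Largest gap = 297.47° ⇒ minimal covering band is its complement: 360° − 297.47° = 62.53°.
Band runs from +147.38° eastward to -150.09°, crossing the antimeridian.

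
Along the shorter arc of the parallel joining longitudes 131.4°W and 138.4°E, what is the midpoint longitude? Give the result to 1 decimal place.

176.5°W

Signed shortest Δλ from -131.4° to +138.4° is -90.2°.
Midpoint longitude = -131.4° + (-90.2°)/2 = -131.4° − 45.1° = -176.5°.
(The naïve average (-131.4 + +138.4)/2 = 3.5° is on the wrong side of the globe.)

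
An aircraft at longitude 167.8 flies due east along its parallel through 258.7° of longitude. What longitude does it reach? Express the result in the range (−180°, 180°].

+66.5°

Start at +167.8°; shift +258.7° → +426.5°.
+426.5° lies outside (−180°, 180°]; subtract 360° → +66.5°.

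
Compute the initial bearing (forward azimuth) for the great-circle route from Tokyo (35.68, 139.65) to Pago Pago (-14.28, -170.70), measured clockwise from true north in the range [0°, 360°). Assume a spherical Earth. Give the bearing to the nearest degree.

127°

Δλ = -170.70 − 139.65 = -310.35°; wrapped into (−180°, 180°]: 49.65°.
θ = atan2( sin Δλ · cos φ₂ , cos φ₁ · sin φ₂ − sin φ₁ · cos φ₂ · cos Δλ )
  = atan2(0.73856, -0.56632) = 127.481° → normalised to [0°, 360°): 127.481°.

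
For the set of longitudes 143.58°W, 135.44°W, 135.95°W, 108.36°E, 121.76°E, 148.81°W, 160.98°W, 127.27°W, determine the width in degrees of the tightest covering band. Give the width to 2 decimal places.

Sort the longitudes: -160.98°, -148.81°, -143.58°, -135.95°, -135.44°, -127.27°, +108.36°, +121.76°.
Eastward gaps between consecutive values (wrapping around): 12.17°, 5.23°, 7.63°, 0.51°, 8.17°, 235.63°, 13.40°, 77.26°.
Largest gap = 235.63° ⇒ minimal covering band is its complement: 360° − 235.63° = 124.37°.
Band runs from +108.36° eastward to -127.27°, crossing the antimeridian.

124.37°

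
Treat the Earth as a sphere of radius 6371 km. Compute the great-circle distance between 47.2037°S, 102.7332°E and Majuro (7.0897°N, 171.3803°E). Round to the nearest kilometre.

Δλ = 171.3803 − 102.7332 = 68.6471°.
Δφ = 7.0897 − -47.2037 = 54.2934°.
a = sin²(Δφ/2) + cos φ₁ · cos φ₂ · sin²(Δλ/2) = 0.422541.
c = 2·atan2(√a, √(1−a)) = 1.41525 rad → d = 6371·c ≈ 9016.56 km.

9017 km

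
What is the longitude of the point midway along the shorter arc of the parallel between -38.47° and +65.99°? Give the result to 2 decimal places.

Signed shortest Δλ from -38.47° to +65.99° is +104.46°.
Midpoint longitude = -38.47° + (+104.46°)/2 = -38.47° + 52.23° = +13.76°.

+13.76°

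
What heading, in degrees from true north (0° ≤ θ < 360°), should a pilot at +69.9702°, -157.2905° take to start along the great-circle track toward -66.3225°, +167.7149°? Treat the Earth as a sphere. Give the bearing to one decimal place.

200.3°

Δλ = 167.7149 − -157.2905 = 325.0054°; wrapped into (−180°, 180°]: -34.9946°.
θ = atan2( sin Δλ · cos φ₂ , cos φ₁ · sin φ₂ − sin φ₁ · cos φ₂ · cos Δλ )
  = atan2(-0.23031, -0.62276) = -159.705° → normalised to [0°, 360°): 200.295°.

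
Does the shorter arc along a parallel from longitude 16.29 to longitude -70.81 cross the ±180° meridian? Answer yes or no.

No

Signed shortest Δλ = ((-70.81 − 16.29 + 180) mod 360) − 180 = -87.1°.
Going west by 87.1° from +16.29° reaches -70.81° without touching 180°.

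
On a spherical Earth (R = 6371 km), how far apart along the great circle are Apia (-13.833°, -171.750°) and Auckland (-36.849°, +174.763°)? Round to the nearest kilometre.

Δλ = 174.763 − -171.750 = 346.513°; wrapped into (−180°, 180°]: -13.487°.
Δφ = -36.849 − -13.833 = -23.016°.
a = sin²(Δφ/2) + cos φ₁ · cos φ₂ · sin²(Δλ/2) = 0.050516.
c = 2·atan2(√a, √(1−a)) = 0.45339 rad → d = 6371·c ≈ 2888.54 km.

2889 km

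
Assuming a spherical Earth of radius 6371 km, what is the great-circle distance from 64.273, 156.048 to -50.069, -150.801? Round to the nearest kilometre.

Δλ = -150.801 − 156.048 = -306.849°; wrapped into (−180°, 180°]: 53.151°.
Δφ = -50.069 − 64.273 = -114.342°.
a = sin²(Δφ/2) + cos φ₁ · cos φ₂ · sin²(Δλ/2) = 0.761856.
c = 2·atan2(√a, √(1−a)) = 2.12200 rad → d = 6371·c ≈ 13519.26 km.

13519 km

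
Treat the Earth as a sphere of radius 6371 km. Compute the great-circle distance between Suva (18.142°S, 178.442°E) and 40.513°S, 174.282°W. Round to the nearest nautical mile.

1395 nmi

Δλ = -174.282 − 178.442 = -352.724°; wrapped into (−180°, 180°]: 7.276°.
Δφ = -40.513 − -18.142 = -22.371°.
a = sin²(Δφ/2) + cos φ₁ · cos φ₂ · sin²(Δλ/2) = 0.040539.
c = 2·atan2(√a, √(1−a)) = 0.40546 rad → d = 6371·c ≈ 2583.18 km ≈ 1394.81 nmi.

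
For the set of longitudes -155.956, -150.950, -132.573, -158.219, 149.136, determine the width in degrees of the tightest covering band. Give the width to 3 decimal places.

Sort the longitudes: -158.219°, -155.956°, -150.950°, -132.573°, +149.136°.
Eastward gaps between consecutive values (wrapping around): 2.263°, 5.006°, 18.377°, 281.709°, 52.645°.
Largest gap = 281.709° ⇒ minimal covering band is its complement: 360° − 281.709° = 78.291°.
Band runs from +149.136° eastward to -132.573°, crossing the antimeridian.

78.291°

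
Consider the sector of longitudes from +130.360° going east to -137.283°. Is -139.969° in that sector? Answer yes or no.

Yes

Band width going east from +130.360° to -137.283°: ((-137.283 − 130.360) mod 360) = 92.357°.
Offset of -139.969° east of the west edge: ((-139.969 − 130.360) mod 360) = 89.671°.
89.671° ≤ 92.357° ⇒ inside.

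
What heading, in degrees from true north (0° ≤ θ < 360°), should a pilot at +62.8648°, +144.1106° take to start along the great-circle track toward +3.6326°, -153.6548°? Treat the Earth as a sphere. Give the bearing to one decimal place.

113.5°

Δλ = -153.6548 − 144.1106 = -297.7654°; wrapped into (−180°, 180°]: 62.2346°.
θ = atan2( sin Δλ · cos φ₂ , cos φ₁ · sin φ₂ − sin φ₁ · cos φ₂ · cos Δλ )
  = atan2(0.88308, -0.38485) = 113.548° → normalised to [0°, 360°): 113.548°.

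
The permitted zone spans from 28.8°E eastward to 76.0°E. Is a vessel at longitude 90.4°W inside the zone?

No

Band width going east from +28.8° to +76.0°: ((76.0 − 28.8) mod 360) = 47.2°.
Offset of -90.4° east of the west edge: ((-90.4 − 28.8) mod 360) = 240.8°.
240.8° > 47.2° ⇒ outside.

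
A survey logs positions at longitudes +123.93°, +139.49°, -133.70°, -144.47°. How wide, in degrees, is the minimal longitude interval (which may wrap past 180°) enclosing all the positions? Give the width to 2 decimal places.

Sort the longitudes: -144.47°, -133.70°, +123.93°, +139.49°.
Eastward gaps between consecutive values (wrapping around): 10.77°, 257.63°, 15.56°, 76.04°.
Largest gap = 257.63° ⇒ minimal covering band is its complement: 360° − 257.63° = 102.37°.
Band runs from +123.93° eastward to -133.70°, crossing the antimeridian.

102.37°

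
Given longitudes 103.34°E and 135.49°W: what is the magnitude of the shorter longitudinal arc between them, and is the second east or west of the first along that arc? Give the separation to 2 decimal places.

Raw difference: -135.49 − 103.34 = -238.83°.
Normalise into (−180°, 180°]: -238.83° + 360° = 121.17°.
Positive ⇒ the second point lies to the east; separation 121.17°.

121.17° east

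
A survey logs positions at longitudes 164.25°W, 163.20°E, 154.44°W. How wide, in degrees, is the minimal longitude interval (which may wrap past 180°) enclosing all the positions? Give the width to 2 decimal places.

42.36°

Sort the longitudes: -164.25°, -154.44°, +163.20°.
Eastward gaps between consecutive values (wrapping around): 9.81°, 317.64°, 32.55°.
Largest gap = 317.64° ⇒ minimal covering band is its complement: 360° − 317.64° = 42.36°.
Band runs from +163.20° eastward to -154.44°, crossing the antimeridian.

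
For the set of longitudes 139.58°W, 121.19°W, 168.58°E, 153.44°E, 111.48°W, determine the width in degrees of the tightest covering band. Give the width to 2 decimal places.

Sort the longitudes: -139.58°, -121.19°, -111.48°, +153.44°, +168.58°.
Eastward gaps between consecutive values (wrapping around): 18.39°, 9.71°, 264.92°, 15.14°, 51.84°.
Largest gap = 264.92° ⇒ minimal covering band is its complement: 360° − 264.92° = 95.08°.
Band runs from +153.44° eastward to -111.48°, crossing the antimeridian.

95.08°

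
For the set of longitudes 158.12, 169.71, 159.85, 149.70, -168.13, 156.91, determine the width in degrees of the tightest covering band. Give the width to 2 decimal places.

Sort the longitudes: -168.13°, +149.70°, +156.91°, +158.12°, +159.85°, +169.71°.
Eastward gaps between consecutive values (wrapping around): 317.83°, 7.21°, 1.21°, 1.73°, 9.86°, 22.16°.
Largest gap = 317.83° ⇒ minimal covering band is its complement: 360° − 317.83° = 42.17°.
Band runs from +149.70° eastward to -168.13°, crossing the antimeridian.

42.17°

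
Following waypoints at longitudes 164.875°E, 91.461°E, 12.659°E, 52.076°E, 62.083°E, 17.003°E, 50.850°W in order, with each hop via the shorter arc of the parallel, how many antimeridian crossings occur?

0

Leg 1: +164.875° → +91.461°, shortest Δλ = -73.414° (west) — does not cross 180°.
Leg 2: +91.461° → +12.659°, shortest Δλ = -78.802° (west) — does not cross 180°.
Leg 3: +12.659° → +52.076°, shortest Δλ = 39.417° (east) — does not cross 180°.
Leg 4: +52.076° → +62.083°, shortest Δλ = 10.007° (east) — does not cross 180°.
Leg 5: +62.083° → +17.003°, shortest Δλ = -45.08° (west) — does not cross 180°.
Leg 6: +17.003° → -50.850°, shortest Δλ = -67.853° (west) — does not cross 180°.
Total crossings: 0.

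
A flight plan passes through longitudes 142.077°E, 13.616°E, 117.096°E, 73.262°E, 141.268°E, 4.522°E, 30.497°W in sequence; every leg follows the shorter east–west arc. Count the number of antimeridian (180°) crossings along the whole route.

0

Leg 1: +142.077° → +13.616°, shortest Δλ = -128.461° (west) — does not cross 180°.
Leg 2: +13.616° → +117.096°, shortest Δλ = 103.48° (east) — does not cross 180°.
Leg 3: +117.096° → +73.262°, shortest Δλ = -43.834° (west) — does not cross 180°.
Leg 4: +73.262° → +141.268°, shortest Δλ = 68.006° (east) — does not cross 180°.
Leg 5: +141.268° → +4.522°, shortest Δλ = -136.746° (west) — does not cross 180°.
Leg 6: +4.522° → -30.497°, shortest Δλ = -35.019° (west) — does not cross 180°.
Total crossings: 0.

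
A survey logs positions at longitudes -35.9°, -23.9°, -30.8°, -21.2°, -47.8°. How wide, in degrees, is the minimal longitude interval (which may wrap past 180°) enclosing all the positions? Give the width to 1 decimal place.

26.6°

Sort the longitudes: -47.8°, -35.9°, -30.8°, -23.9°, -21.2°.
Eastward gaps between consecutive values (wrapping around): 11.9°, 5.1°, 6.9°, 2.7°, 333.4°.
Largest gap = 333.4° ⇒ minimal covering band is its complement: 360° − 333.4° = 26.6°.
Band runs from -47.8° eastward to -21.2°.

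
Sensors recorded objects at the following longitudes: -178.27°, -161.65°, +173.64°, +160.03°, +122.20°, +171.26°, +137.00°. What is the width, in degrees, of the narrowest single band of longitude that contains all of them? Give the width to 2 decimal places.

76.15°

Sort the longitudes: -178.27°, -161.65°, +122.20°, +137.00°, +160.03°, +171.26°, +173.64°.
Eastward gaps between consecutive values (wrapping around): 16.62°, 283.85°, 14.80°, 23.03°, 11.23°, 2.38°, 8.09°.
Largest gap = 283.85° ⇒ minimal covering band is its complement: 360° − 283.85° = 76.15°.
Band runs from +122.20° eastward to -161.65°, crossing the antimeridian.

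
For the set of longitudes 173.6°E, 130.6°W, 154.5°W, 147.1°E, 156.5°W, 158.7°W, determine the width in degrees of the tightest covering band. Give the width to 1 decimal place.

Sort the longitudes: -158.7°, -156.5°, -154.5°, -130.6°, +147.1°, +173.6°.
Eastward gaps between consecutive values (wrapping around): 2.2°, 2.0°, 23.9°, 277.7°, 26.5°, 27.7°.
Largest gap = 277.7° ⇒ minimal covering band is its complement: 360° − 277.7° = 82.3°.
Band runs from +147.1° eastward to -130.6°, crossing the antimeridian.

82.3°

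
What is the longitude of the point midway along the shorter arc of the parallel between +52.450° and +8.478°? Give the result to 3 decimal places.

+30.464°

Signed shortest Δλ from +52.450° to +8.478° is -43.972°.
Midpoint longitude = +52.450° + (-43.972°)/2 = +52.450° − 21.986° = +30.464°.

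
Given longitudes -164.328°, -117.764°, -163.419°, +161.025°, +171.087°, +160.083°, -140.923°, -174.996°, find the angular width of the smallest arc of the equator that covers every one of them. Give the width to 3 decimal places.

Sort the longitudes: -174.996°, -164.328°, -163.419°, -140.923°, -117.764°, +160.083°, +161.025°, +171.087°.
Eastward gaps between consecutive values (wrapping around): 10.668°, 0.909°, 22.496°, 23.159°, 277.847°, 0.942°, 10.062°, 13.917°.
Largest gap = 277.847° ⇒ minimal covering band is its complement: 360° − 277.847° = 82.153°.
Band runs from +160.083° eastward to -117.764°, crossing the antimeridian.

82.153°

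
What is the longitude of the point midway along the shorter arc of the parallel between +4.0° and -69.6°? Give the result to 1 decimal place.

Signed shortest Δλ from +4.0° to -69.6° is -73.6°.
Midpoint longitude = +4.0° + (-73.6°)/2 = +4.0° − 36.8° = -32.8°.

-32.8°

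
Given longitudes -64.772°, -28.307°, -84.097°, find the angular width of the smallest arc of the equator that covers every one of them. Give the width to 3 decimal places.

55.790°

Sort the longitudes: -84.097°, -64.772°, -28.307°.
Eastward gaps between consecutive values (wrapping around): 19.325°, 36.465°, 304.210°.
Largest gap = 304.210° ⇒ minimal covering band is its complement: 360° − 304.210° = 55.790°.
Band runs from -84.097° eastward to -28.307°.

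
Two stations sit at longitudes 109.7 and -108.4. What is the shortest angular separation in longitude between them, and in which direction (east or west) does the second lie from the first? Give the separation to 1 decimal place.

Raw difference: -108.4 − 109.7 = -218.1°.
Normalise into (−180°, 180°]: -218.1° + 360° = 141.9°.
Positive ⇒ the second point lies to the east; separation 141.9°.

141.9° east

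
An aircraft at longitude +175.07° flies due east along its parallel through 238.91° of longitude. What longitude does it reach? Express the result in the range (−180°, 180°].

Start at +175.07°; shift +238.91° → +413.98°.
+413.98° lies outside (−180°, 180°]; subtract 360° → +53.98°.

+53.98°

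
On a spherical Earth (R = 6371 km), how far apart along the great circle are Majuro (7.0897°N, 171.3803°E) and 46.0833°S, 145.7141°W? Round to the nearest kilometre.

Δλ = -145.7141 − 171.3803 = -317.0944°; wrapped into (−180°, 180°]: 42.9056°.
Δφ = -46.0833 − 7.0897 = -53.1730°.
a = sin²(Δφ/2) + cos φ₁ · cos φ₂ · sin²(Δλ/2) = 0.292369.
c = 2·atan2(√a, √(1−a)) = 1.14257 rad → d = 6371·c ≈ 7279.28 km.

7279 km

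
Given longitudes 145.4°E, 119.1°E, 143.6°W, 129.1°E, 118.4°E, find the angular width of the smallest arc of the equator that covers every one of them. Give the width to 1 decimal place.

98.0°

Sort the longitudes: -143.6°, +118.4°, +119.1°, +129.1°, +145.4°.
Eastward gaps between consecutive values (wrapping around): 262.0°, 0.7°, 10.0°, 16.3°, 71.0°.
Largest gap = 262.0° ⇒ minimal covering band is its complement: 360° − 262.0° = 98.0°.
Band runs from +118.4° eastward to -143.6°, crossing the antimeridian.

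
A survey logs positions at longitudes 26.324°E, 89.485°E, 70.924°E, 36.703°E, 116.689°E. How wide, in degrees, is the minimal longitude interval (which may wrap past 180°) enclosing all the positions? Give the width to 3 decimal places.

Sort the longitudes: +26.324°, +36.703°, +70.924°, +89.485°, +116.689°.
Eastward gaps between consecutive values (wrapping around): 10.379°, 34.221°, 18.561°, 27.204°, 269.635°.
Largest gap = 269.635° ⇒ minimal covering band is its complement: 360° − 269.635° = 90.365°.
Band runs from +26.324° eastward to +116.689°.

90.365°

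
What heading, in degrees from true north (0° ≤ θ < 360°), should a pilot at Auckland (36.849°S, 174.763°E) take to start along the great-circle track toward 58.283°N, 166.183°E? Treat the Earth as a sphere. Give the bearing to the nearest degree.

355°

Δλ = 166.183 − 174.763 = -8.580°.
θ = atan2( sin Δλ · cos φ₂ , cos φ₁ · sin φ₂ − sin φ₁ · cos φ₂ · cos Δλ )
  = atan2(-0.07843, 0.99246) = -4.519° → normalised to [0°, 360°): 355.481°.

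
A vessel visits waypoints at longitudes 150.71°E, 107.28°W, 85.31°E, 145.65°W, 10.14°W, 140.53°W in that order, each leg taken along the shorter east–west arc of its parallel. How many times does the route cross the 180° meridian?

3

Leg 1: +150.71° → -107.28°, shortest Δλ = 102.01° (east) — crosses 180°.
Leg 2: -107.28° → +85.31°, shortest Δλ = -167.41° (west) — crosses 180°.
Leg 3: +85.31° → -145.65°, shortest Δλ = 129.04° (east) — crosses 180°.
Leg 4: -145.65° → -10.14°, shortest Δλ = 135.51° (east) — does not cross 180°.
Leg 5: -10.14° → -140.53°, shortest Δλ = -130.39° (west) — does not cross 180°.
Total crossings: 3.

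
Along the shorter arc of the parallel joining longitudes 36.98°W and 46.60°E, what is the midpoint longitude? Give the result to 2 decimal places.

4.81°E

Signed shortest Δλ from -36.98° to +46.60° is +83.58°.
Midpoint longitude = -36.98° + (+83.58°)/2 = -36.98° + 41.79° = +4.81°.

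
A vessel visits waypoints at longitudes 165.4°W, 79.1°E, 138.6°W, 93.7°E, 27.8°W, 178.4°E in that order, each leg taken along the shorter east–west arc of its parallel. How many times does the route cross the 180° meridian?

Leg 1: -165.4° → +79.1°, shortest Δλ = -115.5° (west) — crosses 180°.
Leg 2: +79.1° → -138.6°, shortest Δλ = 142.3° (east) — crosses 180°.
Leg 3: -138.6° → +93.7°, shortest Δλ = -127.7° (west) — crosses 180°.
Leg 4: +93.7° → -27.8°, shortest Δλ = -121.5° (west) — does not cross 180°.
Leg 5: -27.8° → +178.4°, shortest Δλ = -153.8° (west) — crosses 180°.
Total crossings: 4.

4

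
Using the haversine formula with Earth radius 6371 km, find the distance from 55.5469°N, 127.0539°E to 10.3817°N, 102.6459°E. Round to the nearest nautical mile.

2945 nmi

Δλ = 102.6459 − 127.0539 = -24.4080°.
Δφ = 10.3817 − 55.5469 = -45.1652°.
a = sin²(Δφ/2) + cos φ₁ · cos φ₂ · sin²(Δλ/2) = 0.172334.
c = 2·atan2(√a, √(1−a)) = 0.85618 rad → d = 6371·c ≈ 5454.69 km ≈ 2945.30 nmi.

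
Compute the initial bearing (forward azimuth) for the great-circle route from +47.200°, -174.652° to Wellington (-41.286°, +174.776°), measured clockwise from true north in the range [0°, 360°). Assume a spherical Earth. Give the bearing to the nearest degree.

Δλ = 174.776 − -174.652 = 349.428°; wrapped into (−180°, 180°]: -10.572°.
θ = atan2( sin Δλ · cos φ₂ , cos φ₁ · sin φ₂ − sin φ₁ · cos φ₂ · cos Δλ )
  = atan2(-0.13786, -0.99029) = -172.074° → normalised to [0°, 360°): 187.926°.

188°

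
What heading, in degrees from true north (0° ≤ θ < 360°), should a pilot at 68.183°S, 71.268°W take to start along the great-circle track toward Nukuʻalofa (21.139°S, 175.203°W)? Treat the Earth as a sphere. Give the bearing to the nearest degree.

249°

Δλ = -175.203 − -71.268 = -103.935°.
θ = atan2( sin Δλ · cos φ₂ , cos φ₁ · sin φ₂ − sin φ₁ · cos φ₂ · cos Δλ )
  = atan2(-0.90526, -0.34255) = -110.727° → normalised to [0°, 360°): 249.273°.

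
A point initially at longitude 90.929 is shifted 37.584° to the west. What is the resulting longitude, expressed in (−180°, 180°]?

+53.345°

Start at +90.929°; shift −37.584° → +53.345°.
+53.345° already lies in (−180°, 180°].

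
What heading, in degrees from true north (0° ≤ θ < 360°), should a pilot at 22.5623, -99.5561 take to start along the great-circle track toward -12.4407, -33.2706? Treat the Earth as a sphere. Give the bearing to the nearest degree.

111°

Δλ = -33.2706 − -99.5561 = 66.2855°.
θ = atan2( sin Δλ · cos φ₂ , cos φ₁ · sin φ₂ − sin φ₁ · cos φ₂ · cos Δλ )
  = atan2(0.89406, -0.34963) = 111.358° → normalised to [0°, 360°): 111.358°.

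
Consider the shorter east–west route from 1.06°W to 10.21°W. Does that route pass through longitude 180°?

Signed shortest Δλ = ((-10.21 − -1.06 + 180) mod 360) − 180 = -9.15°.
Going west by 9.15° from -1.06° reaches -10.21° without touching 180°.

No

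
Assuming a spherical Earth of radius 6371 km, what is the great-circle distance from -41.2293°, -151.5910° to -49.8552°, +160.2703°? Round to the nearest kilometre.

3799 km

Δλ = 160.2703 − -151.5910 = 311.8613°; wrapped into (−180°, 180°]: -48.1387°.
Δφ = -49.8552 − -41.2293 = -8.6259°.
a = sin²(Δφ/2) + cos φ₁ · cos φ₂ · sin²(Δλ/2) = 0.086308.
c = 2·atan2(√a, √(1−a)) = 0.59636 rad → d = 6371·c ≈ 3799.43 km.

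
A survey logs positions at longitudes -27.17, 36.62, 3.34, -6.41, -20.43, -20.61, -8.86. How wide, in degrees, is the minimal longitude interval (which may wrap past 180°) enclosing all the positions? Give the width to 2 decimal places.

Sort the longitudes: -27.17°, -20.61°, -20.43°, -8.86°, -6.41°, +3.34°, +36.62°.
Eastward gaps between consecutive values (wrapping around): 6.56°, 0.18°, 11.57°, 2.45°, 9.75°, 33.28°, 296.21°.
Largest gap = 296.21° ⇒ minimal covering band is its complement: 360° − 296.21° = 63.79°.
Band runs from -27.17° eastward to +36.62°.

63.79°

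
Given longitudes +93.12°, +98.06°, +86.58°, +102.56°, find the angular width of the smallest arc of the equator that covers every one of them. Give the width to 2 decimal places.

15.98°

Sort the longitudes: +86.58°, +93.12°, +98.06°, +102.56°.
Eastward gaps between consecutive values (wrapping around): 6.54°, 4.94°, 4.50°, 344.02°.
Largest gap = 344.02° ⇒ minimal covering band is its complement: 360° − 344.02° = 15.98°.
Band runs from +86.58° eastward to +102.56°.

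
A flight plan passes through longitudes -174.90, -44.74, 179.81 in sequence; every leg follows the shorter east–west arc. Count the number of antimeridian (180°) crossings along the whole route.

1

Leg 1: -174.90° → -44.74°, shortest Δλ = 130.16° (east) — does not cross 180°.
Leg 2: -44.74° → +179.81°, shortest Δλ = -135.45° (west) — crosses 180°.
Total crossings: 1.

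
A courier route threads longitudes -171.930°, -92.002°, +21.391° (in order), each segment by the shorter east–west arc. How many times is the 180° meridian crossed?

0

Leg 1: -171.930° → -92.002°, shortest Δλ = 79.928° (east) — does not cross 180°.
Leg 2: -92.002° → +21.391°, shortest Δλ = 113.393° (east) — does not cross 180°.
Total crossings: 0.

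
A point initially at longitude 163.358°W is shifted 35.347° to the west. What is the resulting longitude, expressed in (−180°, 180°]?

Start at -163.358°; shift −35.347° → -198.705°.
-198.705° lies outside (−180°, 180°]; add 360° → +161.295°.

161.295°E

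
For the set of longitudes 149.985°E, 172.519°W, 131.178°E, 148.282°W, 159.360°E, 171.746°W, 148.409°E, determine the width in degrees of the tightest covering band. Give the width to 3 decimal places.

80.540°

Sort the longitudes: -172.519°, -171.746°, -148.282°, +131.178°, +148.409°, +149.985°, +159.360°.
Eastward gaps between consecutive values (wrapping around): 0.773°, 23.464°, 279.460°, 17.231°, 1.576°, 9.375°, 28.121°.
Largest gap = 279.460° ⇒ minimal covering band is its complement: 360° − 279.460° = 80.540°.
Band runs from +131.178° eastward to -148.282°, crossing the antimeridian.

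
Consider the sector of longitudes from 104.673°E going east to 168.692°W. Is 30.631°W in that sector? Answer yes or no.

Band width going east from +104.673° to -168.692°: ((-168.692 − 104.673) mod 360) = 86.635°.
Offset of -30.631° east of the west edge: ((-30.631 − 104.673) mod 360) = 224.696°.
224.696° > 86.635° ⇒ outside.

No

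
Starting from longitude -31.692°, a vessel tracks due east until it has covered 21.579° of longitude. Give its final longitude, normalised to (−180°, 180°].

-10.113°

Start at -31.692°; shift +21.579° → -10.113°.
-10.113° already lies in (−180°, 180°].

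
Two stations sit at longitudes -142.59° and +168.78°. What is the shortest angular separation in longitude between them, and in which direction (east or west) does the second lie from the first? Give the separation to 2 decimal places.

Raw difference: 168.78 − -142.59 = 311.37°.
Normalise into (−180°, 180°]: 311.37° − 360° = -48.63°.
Negative ⇒ the second point lies to the west; separation 48.63°.

48.63° west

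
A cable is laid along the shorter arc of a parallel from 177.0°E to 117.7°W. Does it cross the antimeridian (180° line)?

Yes

Naïve |-117.7 − 177.0| = 294.7° > 180°, so the shorter arc goes the other way round — across 180°.
Signed shortest Δλ = ((-117.7 − 177.0 + 180) mod 360) − 180 = 65.3°.
Going east by 65.3° from +177.0° passes through 180° before reaching -117.7°.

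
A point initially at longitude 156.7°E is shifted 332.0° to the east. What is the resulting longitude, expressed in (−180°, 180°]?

128.7°E

Start at +156.7°; shift +332.0° → +488.7°.
+488.7° lies outside (−180°, 180°]; subtract 360° → +128.7°.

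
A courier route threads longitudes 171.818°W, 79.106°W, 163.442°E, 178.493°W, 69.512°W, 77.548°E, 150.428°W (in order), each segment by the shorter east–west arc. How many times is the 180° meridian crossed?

Leg 1: -171.818° → -79.106°, shortest Δλ = 92.712° (east) — does not cross 180°.
Leg 2: -79.106° → +163.442°, shortest Δλ = -117.452° (west) — crosses 180°.
Leg 3: +163.442° → -178.493°, shortest Δλ = 18.065° (east) — crosses 180°.
Leg 4: -178.493° → -69.512°, shortest Δλ = 108.981° (east) — does not cross 180°.
Leg 5: -69.512° → +77.548°, shortest Δλ = 147.06° (east) — does not cross 180°.
Leg 6: +77.548° → -150.428°, shortest Δλ = 132.024° (east) — crosses 180°.
Total crossings: 3.

3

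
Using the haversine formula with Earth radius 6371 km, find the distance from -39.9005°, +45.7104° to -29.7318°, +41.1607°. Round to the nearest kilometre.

Δλ = 41.1607 − 45.7104 = -4.5497°.
Δφ = -29.7318 − -39.9005 = 10.1687°.
a = sin²(Δφ/2) + cos φ₁ · cos φ₂ · sin²(Δλ/2) = 0.008903.
c = 2·atan2(√a, √(1−a)) = 0.18900 rad → d = 6371·c ≈ 1204.10 km.

1204 km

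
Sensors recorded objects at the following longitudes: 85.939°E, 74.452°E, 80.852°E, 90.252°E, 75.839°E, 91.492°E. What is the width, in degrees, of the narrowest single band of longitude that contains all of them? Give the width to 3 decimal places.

17.040°

Sort the longitudes: +74.452°, +75.839°, +80.852°, +85.939°, +90.252°, +91.492°.
Eastward gaps between consecutive values (wrapping around): 1.387°, 5.013°, 5.087°, 4.313°, 1.240°, 342.960°.
Largest gap = 342.960° ⇒ minimal covering band is its complement: 360° − 342.960° = 17.040°.
Band runs from +74.452° eastward to +91.492°.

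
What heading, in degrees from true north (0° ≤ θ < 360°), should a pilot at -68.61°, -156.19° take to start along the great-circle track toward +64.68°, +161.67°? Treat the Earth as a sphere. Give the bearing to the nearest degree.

335°

Δλ = 161.67 − -156.19 = 317.86°; wrapped into (−180°, 180°]: -42.14°.
θ = atan2( sin Δλ · cos φ₂ , cos φ₁ · sin φ₂ − sin φ₁ · cos φ₂ · cos Δλ )
  = atan2(-0.28695, 0.62496) = -24.662° → normalised to [0°, 360°): 335.338°.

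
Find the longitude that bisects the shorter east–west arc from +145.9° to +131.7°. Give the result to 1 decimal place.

+138.8°

Signed shortest Δλ from +145.9° to +131.7° is -14.2°.
Midpoint longitude = +145.9° + (-14.2°)/2 = +145.9° − 7.1° = +138.8°.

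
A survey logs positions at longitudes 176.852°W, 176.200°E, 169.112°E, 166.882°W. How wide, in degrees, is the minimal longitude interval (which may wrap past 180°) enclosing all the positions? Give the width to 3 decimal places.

Sort the longitudes: -176.852°, -166.882°, +169.112°, +176.200°.
Eastward gaps between consecutive values (wrapping around): 9.970°, 335.994°, 7.088°, 6.948°.
Largest gap = 335.994° ⇒ minimal covering band is its complement: 360° − 335.994° = 24.006°.
Band runs from +169.112° eastward to -166.882°, crossing the antimeridian.

24.006°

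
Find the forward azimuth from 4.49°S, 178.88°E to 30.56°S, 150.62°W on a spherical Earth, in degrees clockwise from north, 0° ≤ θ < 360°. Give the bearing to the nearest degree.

Δλ = -150.62 − 178.88 = -329.50°; wrapped into (−180°, 180°]: 30.50°.
θ = atan2( sin Δλ · cos φ₂ , cos φ₁ · sin φ₂ − sin φ₁ · cos φ₂ · cos Δλ )
  = atan2(0.43704, -0.44880) = 135.760° → normalised to [0°, 360°): 135.760°.

136°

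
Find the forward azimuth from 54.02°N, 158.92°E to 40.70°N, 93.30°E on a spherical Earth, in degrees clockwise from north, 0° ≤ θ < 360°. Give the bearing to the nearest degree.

Δλ = 93.30 − 158.92 = -65.62°.
θ = atan2( sin Δλ · cos φ₂ , cos φ₁ · sin φ₂ − sin φ₁ · cos φ₂ · cos Δλ )
  = atan2(-0.69053, 0.12987) = -79.349° → normalised to [0°, 360°): 280.651°.

281°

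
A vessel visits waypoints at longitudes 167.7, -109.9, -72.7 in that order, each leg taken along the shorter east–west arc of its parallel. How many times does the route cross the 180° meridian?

Leg 1: +167.7° → -109.9°, shortest Δλ = 82.4° (east) — crosses 180°.
Leg 2: -109.9° → -72.7°, shortest Δλ = 37.2° (east) — does not cross 180°.
Total crossings: 1.

1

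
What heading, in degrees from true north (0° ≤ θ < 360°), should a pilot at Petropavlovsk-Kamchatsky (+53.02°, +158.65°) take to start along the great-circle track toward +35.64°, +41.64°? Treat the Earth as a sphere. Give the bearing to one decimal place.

Δλ = 41.64 − 158.65 = -117.01°.
θ = atan2( sin Δλ · cos φ₂ , cos φ₁ · sin φ₂ − sin φ₁ · cos φ₂ · cos Δλ )
  = atan2(-0.72405, 0.64535) = -48.289° → normalised to [0°, 360°): 311.711°.

311.7°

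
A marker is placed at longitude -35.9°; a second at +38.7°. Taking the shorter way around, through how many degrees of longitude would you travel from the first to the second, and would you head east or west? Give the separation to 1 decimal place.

Raw difference: 38.7 − -35.9 = 74.6°.
Normalise into (−180°, 180°]: 74.6° stays 74.6°.
Positive ⇒ the second point lies to the east; separation 74.6°.

74.6° east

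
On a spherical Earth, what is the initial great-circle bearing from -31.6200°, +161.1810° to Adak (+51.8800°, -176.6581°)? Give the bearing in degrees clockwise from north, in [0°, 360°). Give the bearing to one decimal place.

13.5°

Δλ = -176.6581 − 161.1810 = -337.8391°; wrapped into (−180°, 180°]: 22.1609°.
θ = atan2( sin Δλ · cos φ₂ , cos φ₁ · sin φ₂ − sin φ₁ · cos φ₂ · cos Δλ )
  = atan2(0.23286, 0.96966) = 13.503° → normalised to [0°, 360°): 13.503°.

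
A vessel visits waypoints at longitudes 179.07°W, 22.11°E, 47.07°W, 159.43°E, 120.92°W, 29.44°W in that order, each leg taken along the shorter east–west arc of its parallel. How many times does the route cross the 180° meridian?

3

Leg 1: -179.07° → +22.11°, shortest Δλ = -158.82° (west) — crosses 180°.
Leg 2: +22.11° → -47.07°, shortest Δλ = -69.18° (west) — does not cross 180°.
Leg 3: -47.07° → +159.43°, shortest Δλ = -153.5° (west) — crosses 180°.
Leg 4: +159.43° → -120.92°, shortest Δλ = 79.65° (east) — crosses 180°.
Leg 5: -120.92° → -29.44°, shortest Δλ = 91.48° (east) — does not cross 180°.
Total crossings: 3.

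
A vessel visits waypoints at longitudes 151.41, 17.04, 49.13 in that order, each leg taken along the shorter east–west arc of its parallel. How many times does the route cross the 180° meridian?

Leg 1: +151.41° → +17.04°, shortest Δλ = -134.37° (west) — does not cross 180°.
Leg 2: +17.04° → +49.13°, shortest Δλ = 32.09° (east) — does not cross 180°.
Total crossings: 0.

0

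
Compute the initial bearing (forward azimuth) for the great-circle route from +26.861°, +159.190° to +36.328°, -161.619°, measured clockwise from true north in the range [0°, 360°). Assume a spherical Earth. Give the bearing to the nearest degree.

64°

Δλ = -161.619 − 159.190 = -320.809°; wrapped into (−180°, 180°]: 39.191°.
θ = atan2( sin Δλ · cos φ₂ , cos φ₁ · sin φ₂ − sin φ₁ · cos φ₂ · cos Δλ )
  = atan2(0.50909, 0.24637) = 64.176° → normalised to [0°, 360°): 64.176°.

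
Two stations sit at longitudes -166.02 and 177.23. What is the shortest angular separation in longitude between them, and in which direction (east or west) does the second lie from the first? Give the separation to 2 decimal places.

16.75° west

Raw difference: 177.23 − -166.02 = 343.25°.
Normalise into (−180°, 180°]: 343.25° − 360° = -16.75°.
Negative ⇒ the second point lies to the west; separation 16.75°.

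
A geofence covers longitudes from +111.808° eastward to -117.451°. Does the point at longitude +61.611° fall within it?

Band width going east from +111.808° to -117.451°: ((-117.451 − 111.808) mod 360) = 130.741°.
Offset of +61.611° east of the west edge: ((61.611 − 111.808) mod 360) = 309.803°.
309.803° > 130.741° ⇒ outside.

No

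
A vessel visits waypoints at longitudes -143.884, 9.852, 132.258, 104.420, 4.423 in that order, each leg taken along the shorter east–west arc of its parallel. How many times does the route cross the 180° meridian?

Leg 1: -143.884° → +9.852°, shortest Δλ = 153.736° (east) — does not cross 180°.
Leg 2: +9.852° → +132.258°, shortest Δλ = 122.406° (east) — does not cross 180°.
Leg 3: +132.258° → +104.420°, shortest Δλ = -27.838° (west) — does not cross 180°.
Leg 4: +104.420° → +4.423°, shortest Δλ = -99.997° (west) — does not cross 180°.
Total crossings: 0.

0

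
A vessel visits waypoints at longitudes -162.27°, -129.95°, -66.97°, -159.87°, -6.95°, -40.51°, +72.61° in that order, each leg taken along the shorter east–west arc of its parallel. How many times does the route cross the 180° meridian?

0

Leg 1: -162.27° → -129.95°, shortest Δλ = 32.32° (east) — does not cross 180°.
Leg 2: -129.95° → -66.97°, shortest Δλ = 62.98° (east) — does not cross 180°.
Leg 3: -66.97° → -159.87°, shortest Δλ = -92.9° (west) — does not cross 180°.
Leg 4: -159.87° → -6.95°, shortest Δλ = 152.92° (east) — does not cross 180°.
Leg 5: -6.95° → -40.51°, shortest Δλ = -33.56° (west) — does not cross 180°.
Leg 6: -40.51° → +72.61°, shortest Δλ = 113.12° (east) — does not cross 180°.
Total crossings: 0.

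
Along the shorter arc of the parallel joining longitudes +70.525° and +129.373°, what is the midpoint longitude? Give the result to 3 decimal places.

+99.949°

Signed shortest Δλ from +70.525° to +129.373° is +58.848°.
Midpoint longitude = +70.525° + (+58.848°)/2 = +70.525° + 29.424° = +99.949°.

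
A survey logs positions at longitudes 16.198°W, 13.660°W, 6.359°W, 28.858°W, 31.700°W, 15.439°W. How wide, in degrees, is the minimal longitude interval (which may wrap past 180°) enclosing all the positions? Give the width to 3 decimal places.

Sort the longitudes: -31.700°, -28.858°, -16.198°, -15.439°, -13.660°, -6.359°.
Eastward gaps between consecutive values (wrapping around): 2.842°, 12.660°, 0.759°, 1.779°, 7.301°, 334.659°.
Largest gap = 334.659° ⇒ minimal covering band is its complement: 360° − 334.659° = 25.341°.
Band runs from -31.700° eastward to -6.359°.

25.341°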